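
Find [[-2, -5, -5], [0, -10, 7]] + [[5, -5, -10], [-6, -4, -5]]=[[3, -10, -15], [-6, -14, 2]]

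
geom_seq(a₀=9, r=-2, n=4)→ [9, -18, 36, -72]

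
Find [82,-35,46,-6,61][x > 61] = [82]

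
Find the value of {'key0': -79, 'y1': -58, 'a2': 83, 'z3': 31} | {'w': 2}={'key0': -79, 'y1': -58, 'a2': 83, 'z3': 31, 'w': 2}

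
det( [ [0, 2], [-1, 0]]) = 2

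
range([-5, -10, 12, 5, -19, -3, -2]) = 31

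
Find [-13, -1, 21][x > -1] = keep x where x > -1: -13✗, -1✗, 21✓
= [21]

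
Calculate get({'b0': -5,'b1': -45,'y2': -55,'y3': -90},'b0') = -5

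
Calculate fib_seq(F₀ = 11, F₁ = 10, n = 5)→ [11, 10, 21, 31, 52]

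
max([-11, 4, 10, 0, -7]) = 10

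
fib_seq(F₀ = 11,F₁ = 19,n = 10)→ [11, 19, 30, 49, 79, 128, 207, 335, 542, 877]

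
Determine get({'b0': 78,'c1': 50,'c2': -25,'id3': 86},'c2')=-25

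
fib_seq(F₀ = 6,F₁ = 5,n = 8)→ F_2 = F_1 + F_0 = 11
F_3 = F_2 + F_1 = 16
F_4 = F_3 + F_2 = 27
...
= [6, 5, 11, 16, 27, 43, 70, 113]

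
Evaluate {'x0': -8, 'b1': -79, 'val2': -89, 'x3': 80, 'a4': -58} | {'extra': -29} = {'x0': -8, 'b1': -79, 'val2': -89, 'x3': 80, 'a4': -58, 'extra': -29}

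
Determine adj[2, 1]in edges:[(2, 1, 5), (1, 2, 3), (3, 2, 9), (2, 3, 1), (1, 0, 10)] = 5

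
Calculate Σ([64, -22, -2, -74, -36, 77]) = 7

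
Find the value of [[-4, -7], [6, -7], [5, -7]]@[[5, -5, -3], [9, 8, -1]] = [[-83, -36, 19], [-33, -86, -11], [-38, -81, -8]]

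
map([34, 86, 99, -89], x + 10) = [44, 96, 109, -79]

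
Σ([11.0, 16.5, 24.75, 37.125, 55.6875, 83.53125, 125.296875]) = 11.0 + 16.5 + 24.75 + 37.125 + 55.6875 + 83.53125 + 125.296875
= 353.890625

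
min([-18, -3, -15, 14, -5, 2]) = -18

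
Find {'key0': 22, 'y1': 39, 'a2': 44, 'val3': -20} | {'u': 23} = {'key0': 22, 'y1': 39, 'a2': 44, 'val3': -20, 'u': 23}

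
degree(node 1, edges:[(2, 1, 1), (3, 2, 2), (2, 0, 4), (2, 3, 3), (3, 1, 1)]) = 2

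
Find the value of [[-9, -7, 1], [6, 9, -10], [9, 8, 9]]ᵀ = [[-9, 6, 9], [-7, 9, 8], [1, -10, 9]]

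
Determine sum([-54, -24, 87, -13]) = (-54) + (-24) + 87 + (-13)
= -4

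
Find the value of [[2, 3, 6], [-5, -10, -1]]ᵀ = [[2, -5], [3, -10], [6, -1]]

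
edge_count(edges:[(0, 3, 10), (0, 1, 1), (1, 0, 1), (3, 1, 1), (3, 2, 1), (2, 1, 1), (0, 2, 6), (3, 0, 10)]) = 8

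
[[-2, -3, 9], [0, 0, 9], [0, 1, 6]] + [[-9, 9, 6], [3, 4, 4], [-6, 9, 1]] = [[-11, 6, 15], [3, 4, 13], [-6, 10, 7]]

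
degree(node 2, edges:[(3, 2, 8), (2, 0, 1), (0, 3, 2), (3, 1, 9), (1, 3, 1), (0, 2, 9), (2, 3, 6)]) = incident: (3,2), (2,0), (0,2), (2,3)
= 4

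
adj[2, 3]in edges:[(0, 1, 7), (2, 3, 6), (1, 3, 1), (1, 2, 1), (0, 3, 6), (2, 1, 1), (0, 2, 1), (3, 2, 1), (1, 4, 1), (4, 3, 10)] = 6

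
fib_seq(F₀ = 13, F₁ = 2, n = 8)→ [13, 2, 15, 17, 32, 49, 81, 130]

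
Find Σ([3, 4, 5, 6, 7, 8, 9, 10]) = 3 + 4 + 5 + 6 + 7 + 8 + 9 + 10
= 52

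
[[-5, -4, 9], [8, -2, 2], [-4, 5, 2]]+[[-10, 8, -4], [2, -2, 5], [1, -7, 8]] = [[-15, 4, 5], [10, -4, 7], [-3, -2, 10]]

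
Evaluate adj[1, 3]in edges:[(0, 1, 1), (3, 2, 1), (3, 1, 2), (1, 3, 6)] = 6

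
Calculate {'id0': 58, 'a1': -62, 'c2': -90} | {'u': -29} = {'id0': 58, 'a1': -62, 'c2': -90, 'u': -29}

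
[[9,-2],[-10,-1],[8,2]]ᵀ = [[9, -10, 8], [-2, -1, 2]]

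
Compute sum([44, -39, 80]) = 85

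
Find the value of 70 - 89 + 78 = 59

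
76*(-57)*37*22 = -3526248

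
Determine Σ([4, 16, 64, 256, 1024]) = 4 + 16 + 64 + 256 + 1024
= 1364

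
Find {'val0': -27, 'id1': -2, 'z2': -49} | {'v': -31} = {'val0': -27, 'id1': -2, 'z2': -49, 'v': -31}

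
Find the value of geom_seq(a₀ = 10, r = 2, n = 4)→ [10, 20, 40, 80]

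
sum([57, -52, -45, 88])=48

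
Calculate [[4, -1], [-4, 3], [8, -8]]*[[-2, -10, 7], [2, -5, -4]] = [[-10, -35, 32], [14, 25, -40], [-32, -40, 88]]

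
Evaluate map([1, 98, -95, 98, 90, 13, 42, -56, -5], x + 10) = [11, 108, -85, 108, 100, 23, 52, -46, 5]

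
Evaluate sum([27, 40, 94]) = 27 + 40 + 94
= 161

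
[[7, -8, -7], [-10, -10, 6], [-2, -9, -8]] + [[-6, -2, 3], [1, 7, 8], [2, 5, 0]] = [[1, -10, -4], [-9, -3, 14], [0, -4, -8]]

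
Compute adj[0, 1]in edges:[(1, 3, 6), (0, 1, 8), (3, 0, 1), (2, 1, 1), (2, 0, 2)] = 8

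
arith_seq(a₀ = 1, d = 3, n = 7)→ a_0 = 1 + 0*3 = 1
a_1 = 1 + 1*3 = 4
a_2 = 1 + 2*3 = 7
...
= [1, 4, 7, 10, 13, 16, 19]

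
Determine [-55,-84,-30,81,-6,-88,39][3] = 81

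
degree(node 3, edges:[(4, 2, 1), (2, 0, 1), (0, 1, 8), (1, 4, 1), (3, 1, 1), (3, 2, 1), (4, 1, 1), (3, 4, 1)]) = 3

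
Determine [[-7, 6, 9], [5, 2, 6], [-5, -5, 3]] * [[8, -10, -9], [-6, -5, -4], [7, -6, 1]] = [[-29, -14, 48], [70, -96, -47], [11, 57, 68]]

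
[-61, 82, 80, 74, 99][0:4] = [-61, 82, 80, 74]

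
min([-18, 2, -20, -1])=-20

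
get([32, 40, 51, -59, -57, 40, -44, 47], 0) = 32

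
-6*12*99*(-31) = 220968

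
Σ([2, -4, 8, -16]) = -10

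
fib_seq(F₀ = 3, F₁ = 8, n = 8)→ [3, 8, 11, 19, 30, 49, 79, 128]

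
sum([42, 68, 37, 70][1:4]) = slice → [68, 37, 70]
68 + 37 + 70
= 175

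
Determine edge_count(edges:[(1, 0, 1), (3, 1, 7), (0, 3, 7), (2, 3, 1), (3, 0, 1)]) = 5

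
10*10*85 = 8500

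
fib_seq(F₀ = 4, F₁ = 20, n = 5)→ [4, 20, 24, 44, 68]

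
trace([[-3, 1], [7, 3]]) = 0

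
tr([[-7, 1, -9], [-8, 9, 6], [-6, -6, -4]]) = diagonal: (-7) + 9 + (-4)
= -2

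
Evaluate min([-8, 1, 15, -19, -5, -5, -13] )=-19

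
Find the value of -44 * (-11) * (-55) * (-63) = 1677060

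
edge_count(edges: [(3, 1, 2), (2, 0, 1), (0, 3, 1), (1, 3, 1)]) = 4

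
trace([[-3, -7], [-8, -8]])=diagonal: (-3) + (-8)
= -11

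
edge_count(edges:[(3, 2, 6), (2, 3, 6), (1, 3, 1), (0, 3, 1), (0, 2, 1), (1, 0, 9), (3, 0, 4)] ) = 7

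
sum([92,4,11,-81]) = 92 + 4 + 11 + (-81)
= 26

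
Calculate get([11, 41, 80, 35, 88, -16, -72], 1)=41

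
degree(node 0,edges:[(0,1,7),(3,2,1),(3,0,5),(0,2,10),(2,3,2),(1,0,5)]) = 4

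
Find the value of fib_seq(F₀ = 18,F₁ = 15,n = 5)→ F_2 = F_1 + F_0 = 33
F_3 = F_2 + F_1 = 48
F_4 = F_3 + F_2 = 81
= [18, 15, 33, 48, 81]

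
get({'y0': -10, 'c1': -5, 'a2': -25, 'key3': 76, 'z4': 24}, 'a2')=-25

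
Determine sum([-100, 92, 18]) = (-100) + 92 + 18
= 10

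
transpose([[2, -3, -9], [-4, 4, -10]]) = [[2, -4], [-3, 4], [-9, -10]]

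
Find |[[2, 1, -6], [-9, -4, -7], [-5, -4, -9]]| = (1)*(2)*det([[-4, -7], [-4, -9]]) + (-1)*(1)*det([[-9, -7], [-5, -9]]) + (1)*(-6)*det([[-9, -4], [-5, -4]])
= 16 + -46 + -96
= -126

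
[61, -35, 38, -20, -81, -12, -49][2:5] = [38, -20, -81]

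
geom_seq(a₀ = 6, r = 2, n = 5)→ [6, 12, 24, 48, 96]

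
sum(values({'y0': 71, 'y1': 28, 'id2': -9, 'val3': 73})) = 163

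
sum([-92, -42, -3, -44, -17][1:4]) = -89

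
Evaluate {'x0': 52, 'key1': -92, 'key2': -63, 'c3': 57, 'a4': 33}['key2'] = -63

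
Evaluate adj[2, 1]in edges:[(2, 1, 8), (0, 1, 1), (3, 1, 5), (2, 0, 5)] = 8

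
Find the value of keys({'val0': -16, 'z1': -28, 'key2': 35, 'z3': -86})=['val0', 'z1', 'key2', 'z3']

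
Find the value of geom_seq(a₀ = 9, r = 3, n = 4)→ a_0 = 9*3^0 = 9
a_1 = 9*3^1 = 27
a_2 = 9*3^2 = 81
...
= [9, 27, 81, 243]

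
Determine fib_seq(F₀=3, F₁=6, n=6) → F_2 = F_1 + F_0 = 9
F_3 = F_2 + F_1 = 15
F_4 = F_3 + F_2 = 24
...
= [3, 6, 9, 15, 24, 39]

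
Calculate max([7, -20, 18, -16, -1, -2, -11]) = 18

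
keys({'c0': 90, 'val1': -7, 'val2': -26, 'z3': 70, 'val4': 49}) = ['c0', 'val1', 'val2', 'z3', 'val4']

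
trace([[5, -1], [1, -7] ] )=diagonal: 5 + (-7)
= -2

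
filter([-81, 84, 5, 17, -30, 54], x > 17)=keep x where x > 17: -81✗, 84✓, 5✗, 17✗, -30✗, 54✓
= [84, 54]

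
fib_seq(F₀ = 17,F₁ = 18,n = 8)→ F_2 = F_1 + F_0 = 35
F_3 = F_2 + F_1 = 53
F_4 = F_3 + F_2 = 88
...
= [17, 18, 35, 53, 88, 141, 229, 370]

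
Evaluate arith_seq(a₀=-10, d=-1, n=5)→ a_0 = -10 + 0*-1 = -10
a_1 = -10 + 1*-1 = -11
a_2 = -10 + 2*-1 = -12
...
= [-10, -11, -12, -13, -14]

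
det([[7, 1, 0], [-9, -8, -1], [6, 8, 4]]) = (1)*(7)*det([[-8, -1], [8, 4]]) + (-1)*(1)*det([[-9, -1], [6, 4]]) + (1)*(0)*det([[-9, -8], [6, 8]])
= -168 + 30 + 0
= -138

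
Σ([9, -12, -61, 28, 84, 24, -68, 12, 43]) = 59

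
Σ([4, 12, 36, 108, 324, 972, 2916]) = 4372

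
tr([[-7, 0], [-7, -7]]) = -14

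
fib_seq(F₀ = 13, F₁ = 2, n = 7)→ F_2 = F_1 + F_0 = 15
F_3 = F_2 + F_1 = 17
F_4 = F_3 + F_2 = 32
...
= [13, 2, 15, 17, 32, 49, 81]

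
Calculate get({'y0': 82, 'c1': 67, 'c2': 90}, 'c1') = 67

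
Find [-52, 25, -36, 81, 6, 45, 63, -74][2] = -36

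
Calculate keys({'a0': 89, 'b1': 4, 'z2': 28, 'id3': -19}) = ['a0', 'b1', 'z2', 'id3']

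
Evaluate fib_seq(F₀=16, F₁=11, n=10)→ [16, 11, 27, 38, 65, 103, 168, 271, 439, 710]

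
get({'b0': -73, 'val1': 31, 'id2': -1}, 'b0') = -73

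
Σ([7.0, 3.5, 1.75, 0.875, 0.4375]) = 13.5625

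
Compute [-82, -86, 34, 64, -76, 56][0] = -82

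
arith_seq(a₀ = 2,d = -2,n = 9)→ a_0 = 2 + 0*-2 = 2
a_1 = 2 + 1*-2 = 0
a_2 = 2 + 2*-2 = -2
...
= [2, 0, -2, -4, -6, -8, -10, -12, -14]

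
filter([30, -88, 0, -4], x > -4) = keep x where x > -4: 30✓, -88✗, 0✓, -4✗
= [30, 0]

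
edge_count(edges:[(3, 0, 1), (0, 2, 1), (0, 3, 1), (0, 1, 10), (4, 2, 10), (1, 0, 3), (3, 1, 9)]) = 7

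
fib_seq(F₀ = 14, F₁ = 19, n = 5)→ [14, 19, 33, 52, 85]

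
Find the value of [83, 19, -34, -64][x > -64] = keep x where x > -64: 83✓, 19✓, -34✓, -64✗
= [83, 19, -34]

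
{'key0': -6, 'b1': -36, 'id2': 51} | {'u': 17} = {'key0': -6, 'b1': -36, 'id2': 51, 'u': 17}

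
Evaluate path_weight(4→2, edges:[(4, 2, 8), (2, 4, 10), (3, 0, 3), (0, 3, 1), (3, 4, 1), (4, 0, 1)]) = w(4→2)=8
= 8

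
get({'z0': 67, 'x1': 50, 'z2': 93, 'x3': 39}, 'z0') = 67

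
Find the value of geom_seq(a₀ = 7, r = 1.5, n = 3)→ [7.0, 10.5, 15.75]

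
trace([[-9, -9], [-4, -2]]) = -11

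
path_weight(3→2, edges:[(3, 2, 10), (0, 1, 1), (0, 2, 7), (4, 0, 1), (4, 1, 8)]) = w(3→2)=10
= 10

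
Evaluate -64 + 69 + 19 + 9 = 33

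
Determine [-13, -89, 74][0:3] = [-13, -89, 74]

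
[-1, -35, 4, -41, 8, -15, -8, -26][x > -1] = keep x where x > -1: -1✗, -35✗, 4✓, -41✗, 8✓, -15✗, -8✗, -26✗
= [4, 8]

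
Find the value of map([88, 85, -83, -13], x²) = [7744, 7225, 6889, 169]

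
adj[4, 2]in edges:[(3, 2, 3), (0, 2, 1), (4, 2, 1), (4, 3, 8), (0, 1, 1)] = 1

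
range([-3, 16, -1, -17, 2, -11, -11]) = 33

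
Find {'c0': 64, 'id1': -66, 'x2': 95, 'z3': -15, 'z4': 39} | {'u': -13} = {'c0': 64, 'id1': -66, 'x2': 95, 'z3': -15, 'z4': 39, 'u': -13}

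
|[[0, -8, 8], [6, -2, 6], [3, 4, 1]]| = (1)*(0)*det([[-2, 6], [4, 1]]) + (-1)*(-8)*det([[6, 6], [3, 1]]) + (1)*(8)*det([[6, -2], [3, 4]])
= 0 + -96 + 240
= 144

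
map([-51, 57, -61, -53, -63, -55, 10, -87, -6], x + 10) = -51+10=-41, 57+10=67, -61+10=-51, -53+10=-43, -63+10=-53, -55+10=-45, 10+10=20, -87+10=-77, -6+10=4
= [-41, 67, -51, -43, -53, -45, 20, -77, 4]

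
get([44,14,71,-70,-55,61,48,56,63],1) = 14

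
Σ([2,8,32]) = 2 + 8 + 32
= 42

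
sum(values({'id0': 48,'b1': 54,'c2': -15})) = 48 + 54 + (-15)
= 87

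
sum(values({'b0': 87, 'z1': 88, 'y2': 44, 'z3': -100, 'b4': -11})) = 108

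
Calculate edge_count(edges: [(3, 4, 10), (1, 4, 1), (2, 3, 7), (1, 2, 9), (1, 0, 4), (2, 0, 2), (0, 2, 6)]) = 7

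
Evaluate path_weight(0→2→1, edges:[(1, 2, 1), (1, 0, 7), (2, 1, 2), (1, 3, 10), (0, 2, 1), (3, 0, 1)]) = 3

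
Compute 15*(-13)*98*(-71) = 1356810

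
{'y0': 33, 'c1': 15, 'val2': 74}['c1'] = 15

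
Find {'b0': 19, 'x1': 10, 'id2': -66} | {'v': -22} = {'b0': 19, 'x1': 10, 'id2': -66, 'v': -22}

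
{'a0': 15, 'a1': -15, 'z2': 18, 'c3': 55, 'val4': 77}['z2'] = 18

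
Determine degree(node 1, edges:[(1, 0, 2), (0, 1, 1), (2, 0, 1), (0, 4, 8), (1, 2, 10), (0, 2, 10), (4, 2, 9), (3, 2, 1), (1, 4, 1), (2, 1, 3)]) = incident: (1,0), (0,1), (1,2), (1,4), (2,1)
= 5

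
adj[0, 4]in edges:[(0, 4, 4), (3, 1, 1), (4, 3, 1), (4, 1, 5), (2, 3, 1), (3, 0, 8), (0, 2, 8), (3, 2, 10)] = 4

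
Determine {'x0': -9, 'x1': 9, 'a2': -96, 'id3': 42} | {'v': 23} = {'x0': -9, 'x1': 9, 'a2': -96, 'id3': 42, 'v': 23}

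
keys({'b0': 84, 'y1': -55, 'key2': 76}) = ['b0', 'y1', 'key2']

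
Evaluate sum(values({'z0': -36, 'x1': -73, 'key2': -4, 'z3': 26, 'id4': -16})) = (-36) + (-73) + (-4) + 26 + (-16)
= -103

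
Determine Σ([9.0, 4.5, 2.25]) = 9.0 + 4.5 + 2.25
= 15.75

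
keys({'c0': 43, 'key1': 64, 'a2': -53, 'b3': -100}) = ['c0', 'key1', 'a2', 'b3']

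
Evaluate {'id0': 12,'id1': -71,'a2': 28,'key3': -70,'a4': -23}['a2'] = 28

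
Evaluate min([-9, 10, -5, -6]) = -9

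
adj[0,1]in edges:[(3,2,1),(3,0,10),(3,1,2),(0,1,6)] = 6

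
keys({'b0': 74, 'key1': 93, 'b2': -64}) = ['b0', 'key1', 'b2']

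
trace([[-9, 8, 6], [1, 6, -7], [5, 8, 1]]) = diagonal: (-9) + 6 + 1
= -2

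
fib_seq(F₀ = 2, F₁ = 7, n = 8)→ F_2 = F_1 + F_0 = 9
F_3 = F_2 + F_1 = 16
F_4 = F_3 + F_2 = 25
...
= [2, 7, 9, 16, 25, 41, 66, 107]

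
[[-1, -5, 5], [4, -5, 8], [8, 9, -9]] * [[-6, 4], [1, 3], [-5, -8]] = [[-24, -59], [-69, -63], [6, 131]]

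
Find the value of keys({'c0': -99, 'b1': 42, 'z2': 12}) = ['c0', 'b1', 'z2']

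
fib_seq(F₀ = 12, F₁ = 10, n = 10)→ [12, 10, 22, 32, 54, 86, 140, 226, 366, 592]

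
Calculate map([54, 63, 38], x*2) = 54*2=108, 63*2=126, 38*2=76
= [108, 126, 76]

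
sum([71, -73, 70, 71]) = 71 + (-73) + 70 + 71
= 139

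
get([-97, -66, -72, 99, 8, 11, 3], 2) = -72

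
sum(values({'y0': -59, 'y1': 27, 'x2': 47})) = (-59) + 27 + 47
= 15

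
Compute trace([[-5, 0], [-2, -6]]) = -11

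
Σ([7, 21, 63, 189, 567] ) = 7 + 21 + 63 + 189 + 567
= 847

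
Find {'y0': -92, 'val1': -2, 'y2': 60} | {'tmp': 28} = {'y0': -92, 'val1': -2, 'y2': 60, 'tmp': 28}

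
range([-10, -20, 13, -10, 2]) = 33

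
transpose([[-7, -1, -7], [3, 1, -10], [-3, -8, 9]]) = [[-7, 3, -3], [-1, 1, -8], [-7, -10, 9]]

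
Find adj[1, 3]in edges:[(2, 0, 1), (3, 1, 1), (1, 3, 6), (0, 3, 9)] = 6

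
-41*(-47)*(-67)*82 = -10586938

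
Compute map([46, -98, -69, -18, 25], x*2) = [92, -196, -138, -36, 50]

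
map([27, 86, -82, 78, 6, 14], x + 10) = 27+10=37, 86+10=96, -82+10=-72, 78+10=88, 6+10=16, 14+10=24
= [37, 96, -72, 88, 16, 24]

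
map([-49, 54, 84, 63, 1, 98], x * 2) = [-98, 108, 168, 126, 2, 196]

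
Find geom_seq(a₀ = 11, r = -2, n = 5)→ [11, -22, 44, -88, 176]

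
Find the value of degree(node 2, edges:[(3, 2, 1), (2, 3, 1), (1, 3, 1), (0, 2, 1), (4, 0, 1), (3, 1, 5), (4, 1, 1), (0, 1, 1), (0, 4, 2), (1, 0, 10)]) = 3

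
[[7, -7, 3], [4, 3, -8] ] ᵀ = [[7, 4], [-7, 3], [3, -8]]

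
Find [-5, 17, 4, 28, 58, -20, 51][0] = -5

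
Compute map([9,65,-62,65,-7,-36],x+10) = 9+10=19, 65+10=75, -62+10=-52, 65+10=75, -7+10=3, -36+10=-26
= [19, 75, -52, 75, 3, -26]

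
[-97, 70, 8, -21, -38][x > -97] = keep x where x > -97: -97✗, 70✓, 8✓, -21✓, -38✓
= [70, 8, -21, -38]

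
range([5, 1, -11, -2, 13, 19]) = 30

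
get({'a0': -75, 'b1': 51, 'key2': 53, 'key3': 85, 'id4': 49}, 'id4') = 49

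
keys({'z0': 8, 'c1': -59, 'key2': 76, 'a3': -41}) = ['z0', 'c1', 'key2', 'a3']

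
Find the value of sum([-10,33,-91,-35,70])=-33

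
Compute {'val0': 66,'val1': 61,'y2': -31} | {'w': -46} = {'val0': 66, 'val1': 61, 'y2': -31, 'w': -46}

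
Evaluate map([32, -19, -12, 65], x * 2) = [64, -38, -24, 130]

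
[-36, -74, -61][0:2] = [-36, -74]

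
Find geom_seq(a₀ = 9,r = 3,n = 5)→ [9, 27, 81, 243, 729]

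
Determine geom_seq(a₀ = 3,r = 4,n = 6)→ [3, 12, 48, 192, 768, 3072]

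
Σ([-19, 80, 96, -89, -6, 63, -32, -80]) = (-19) + 80 + 96 + (-89) + (-6) + 63 + (-32) + (-80)
= 13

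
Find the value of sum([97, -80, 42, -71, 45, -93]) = -60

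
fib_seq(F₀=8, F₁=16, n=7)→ F_2 = F_1 + F_0 = 24
F_3 = F_2 + F_1 = 40
F_4 = F_3 + F_2 = 64
...
= [8, 16, 24, 40, 64, 104, 168]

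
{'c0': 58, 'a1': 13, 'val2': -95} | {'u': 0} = {'c0': 58, 'a1': 13, 'val2': -95, 'u': 0}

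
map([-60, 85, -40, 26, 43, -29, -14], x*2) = -60*2=-120, 85*2=170, -40*2=-80, 26*2=52, 43*2=86, -29*2=-58, -14*2=-28
= [-120, 170, -80, 52, 86, -58, -28]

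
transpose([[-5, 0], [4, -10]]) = [[-5, 4], [0, -10]]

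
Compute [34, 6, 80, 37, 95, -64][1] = 6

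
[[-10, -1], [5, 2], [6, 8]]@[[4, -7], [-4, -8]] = C[0][0] = (-10)*(4) + (-1)*(-4) = -36
C[0][1] = (-10)*(-7) + (-1)*(-8) = 78
C[1][0] = (5)*(4) + (2)*(-4) = 12
C[1][1] = (5)*(-7) + (2)*(-8) = -51
C[2][0] = (6)*(4) + (8)*(-4) = -8
C[2][1] = (6)*(-7) + (8)*(-8) = -106
= [[-36, 78], [12, -51], [-8, -106]]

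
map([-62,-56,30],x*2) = -62*2=-124, -56*2=-112, 30*2=60
= [-124, -112, 60]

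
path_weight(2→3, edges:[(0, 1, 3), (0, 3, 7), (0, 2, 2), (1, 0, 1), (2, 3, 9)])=9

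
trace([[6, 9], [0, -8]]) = diagonal: 6 + (-8)
= -2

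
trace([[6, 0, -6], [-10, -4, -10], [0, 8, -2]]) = diagonal: 6 + (-4) + (-2)
= 0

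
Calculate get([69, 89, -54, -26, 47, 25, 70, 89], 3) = -26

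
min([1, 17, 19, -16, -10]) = -16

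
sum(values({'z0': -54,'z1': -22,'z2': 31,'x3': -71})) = -116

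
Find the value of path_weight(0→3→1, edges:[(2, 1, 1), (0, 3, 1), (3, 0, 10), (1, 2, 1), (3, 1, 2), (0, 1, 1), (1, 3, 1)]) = 3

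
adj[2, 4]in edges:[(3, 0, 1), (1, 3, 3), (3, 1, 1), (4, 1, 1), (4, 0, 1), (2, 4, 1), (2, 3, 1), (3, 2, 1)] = 1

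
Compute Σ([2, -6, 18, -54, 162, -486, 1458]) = 2 + -6 + 18 + -54 + 162 + -486 + 1458
= 1094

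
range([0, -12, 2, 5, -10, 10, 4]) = 22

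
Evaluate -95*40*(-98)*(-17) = -6330800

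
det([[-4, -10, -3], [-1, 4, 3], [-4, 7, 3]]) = 99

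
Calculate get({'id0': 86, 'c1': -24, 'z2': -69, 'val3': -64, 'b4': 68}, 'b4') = 68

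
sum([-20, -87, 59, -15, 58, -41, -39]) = -85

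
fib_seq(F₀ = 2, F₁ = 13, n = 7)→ F_2 = F_1 + F_0 = 15
F_3 = F_2 + F_1 = 28
F_4 = F_3 + F_2 = 43
...
= [2, 13, 15, 28, 43, 71, 114]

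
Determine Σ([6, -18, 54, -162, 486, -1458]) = -1092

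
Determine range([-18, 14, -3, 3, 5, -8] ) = 32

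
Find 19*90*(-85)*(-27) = 3924450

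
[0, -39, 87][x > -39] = keep x where x > -39: 0✓, -39✗, 87✓
= [0, 87]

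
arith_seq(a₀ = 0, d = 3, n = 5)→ a_0 = 0 + 0*3 = 0
a_1 = 0 + 1*3 = 3
a_2 = 0 + 2*3 = 6
...
= [0, 3, 6, 9, 12]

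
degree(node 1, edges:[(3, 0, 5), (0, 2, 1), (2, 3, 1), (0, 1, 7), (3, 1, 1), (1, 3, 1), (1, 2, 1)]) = incident: (0,1), (3,1), (1,3), (1,2)
= 4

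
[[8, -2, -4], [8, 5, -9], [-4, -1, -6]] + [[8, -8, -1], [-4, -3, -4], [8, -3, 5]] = [[16, -10, -5], [4, 2, -13], [4, -4, -1]]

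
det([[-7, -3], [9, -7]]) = 76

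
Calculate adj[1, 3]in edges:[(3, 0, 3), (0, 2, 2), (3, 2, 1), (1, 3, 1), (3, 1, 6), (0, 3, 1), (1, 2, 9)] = 1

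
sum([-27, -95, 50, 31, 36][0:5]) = -5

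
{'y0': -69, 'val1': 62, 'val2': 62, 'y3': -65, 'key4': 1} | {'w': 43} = {'y0': -69, 'val1': 62, 'val2': 62, 'y3': -65, 'key4': 1, 'w': 43}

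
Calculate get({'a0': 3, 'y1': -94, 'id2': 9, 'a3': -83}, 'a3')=-83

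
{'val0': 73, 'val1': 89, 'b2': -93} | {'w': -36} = {'val0': 73, 'val1': 89, 'b2': -93, 'w': -36}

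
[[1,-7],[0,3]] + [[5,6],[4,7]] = [[6, -1], [4, 10]]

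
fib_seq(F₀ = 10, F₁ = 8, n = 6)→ F_2 = F_1 + F_0 = 18
F_3 = F_2 + F_1 = 26
F_4 = F_3 + F_2 = 44
...
= [10, 8, 18, 26, 44, 70]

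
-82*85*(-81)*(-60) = -33874200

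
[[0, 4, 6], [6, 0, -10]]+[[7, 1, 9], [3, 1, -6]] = [[7, 5, 15], [9, 1, -16]]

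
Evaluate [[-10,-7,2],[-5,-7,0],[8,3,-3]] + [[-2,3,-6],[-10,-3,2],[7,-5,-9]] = [[-12, -4, -4], [-15, -10, 2], [15, -2, -12]]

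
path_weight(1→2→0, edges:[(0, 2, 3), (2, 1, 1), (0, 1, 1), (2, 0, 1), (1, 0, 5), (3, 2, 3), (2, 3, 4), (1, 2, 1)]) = w(1→2)=1 + w(2→0)=1
= 2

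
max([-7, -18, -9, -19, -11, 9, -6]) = 9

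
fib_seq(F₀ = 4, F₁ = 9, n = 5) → F_2 = F_1 + F_0 = 13
F_3 = F_2 + F_1 = 22
F_4 = F_3 + F_2 = 35
= [4, 9, 13, 22, 35]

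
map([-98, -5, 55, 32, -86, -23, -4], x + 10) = [-88, 5, 65, 42, -76, -13, 6]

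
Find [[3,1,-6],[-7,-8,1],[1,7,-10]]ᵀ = [[3, -7, 1], [1, -8, 7], [-6, 1, -10]]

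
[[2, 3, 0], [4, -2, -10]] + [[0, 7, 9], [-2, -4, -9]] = [[2, 10, 9], [2, -6, -19]]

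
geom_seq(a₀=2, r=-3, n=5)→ a_0 = 2*(-3)^0 = 2
a_1 = 2*(-3)^1 = -6
a_2 = 2*(-3)^2 = 18
...
= [2, -6, 18, -54, 162]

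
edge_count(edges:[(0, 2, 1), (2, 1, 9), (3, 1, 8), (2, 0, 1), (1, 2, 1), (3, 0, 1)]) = 6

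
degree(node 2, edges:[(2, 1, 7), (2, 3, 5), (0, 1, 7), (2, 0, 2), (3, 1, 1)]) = incident: (2,1), (2,3), (2,0)
= 3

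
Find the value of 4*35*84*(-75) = -882000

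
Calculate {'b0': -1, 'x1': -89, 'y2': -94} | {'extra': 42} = {'b0': -1, 'x1': -89, 'y2': -94, 'extra': 42}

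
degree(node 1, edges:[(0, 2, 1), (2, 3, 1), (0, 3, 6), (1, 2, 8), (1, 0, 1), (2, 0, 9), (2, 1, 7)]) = 3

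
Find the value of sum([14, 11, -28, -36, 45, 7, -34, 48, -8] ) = 19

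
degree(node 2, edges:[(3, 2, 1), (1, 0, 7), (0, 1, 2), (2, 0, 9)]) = incident: (3,2), (2,0)
= 2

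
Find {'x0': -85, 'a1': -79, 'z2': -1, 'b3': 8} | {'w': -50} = {'x0': -85, 'a1': -79, 'z2': -1, 'b3': 8, 'w': -50}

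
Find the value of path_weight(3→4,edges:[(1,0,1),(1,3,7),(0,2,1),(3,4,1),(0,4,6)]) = 1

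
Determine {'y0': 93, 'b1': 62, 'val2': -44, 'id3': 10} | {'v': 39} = {'y0': 93, 'b1': 62, 'val2': -44, 'id3': 10, 'v': 39}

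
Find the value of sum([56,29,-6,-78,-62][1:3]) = 23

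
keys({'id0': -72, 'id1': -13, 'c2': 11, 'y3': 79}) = ['id0', 'id1', 'c2', 'y3']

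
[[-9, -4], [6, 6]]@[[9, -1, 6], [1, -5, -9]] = [[-85, 29, -18], [60, -36, -18]]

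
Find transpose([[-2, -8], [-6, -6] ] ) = [[-2, -6], [-8, -6]]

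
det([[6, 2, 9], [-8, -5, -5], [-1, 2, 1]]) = (1)*(6)*det([[-5, -5], [2, 1]]) + (-1)*(2)*det([[-8, -5], [-1, 1]]) + (1)*(9)*det([[-8, -5], [-1, 2]])
= 30 + 26 + -189
= -133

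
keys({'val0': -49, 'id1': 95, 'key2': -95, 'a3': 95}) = ['val0', 'id1', 'key2', 'a3']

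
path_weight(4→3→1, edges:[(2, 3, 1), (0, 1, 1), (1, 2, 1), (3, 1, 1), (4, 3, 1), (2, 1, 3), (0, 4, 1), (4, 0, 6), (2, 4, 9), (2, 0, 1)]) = w(4→3)=1 + w(3→1)=1
= 2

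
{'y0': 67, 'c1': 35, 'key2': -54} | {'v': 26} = {'y0': 67, 'c1': 35, 'key2': -54, 'v': 26}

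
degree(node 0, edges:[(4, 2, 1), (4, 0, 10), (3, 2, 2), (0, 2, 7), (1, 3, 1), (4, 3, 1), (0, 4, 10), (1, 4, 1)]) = 3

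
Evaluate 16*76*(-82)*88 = -8774656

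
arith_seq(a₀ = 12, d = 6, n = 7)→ a_0 = 12 + 0*6 = 12
a_1 = 12 + 1*6 = 18
a_2 = 12 + 2*6 = 24
...
= [12, 18, 24, 30, 36, 42, 48]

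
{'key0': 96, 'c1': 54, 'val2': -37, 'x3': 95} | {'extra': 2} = {'key0': 96, 'c1': 54, 'val2': -37, 'x3': 95, 'extra': 2}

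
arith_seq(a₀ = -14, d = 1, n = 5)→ a_0 = -14 + 0*1 = -14
a_1 = -14 + 1*1 = -13
a_2 = -14 + 2*1 = -12
...
= [-14, -13, -12, -11, -10]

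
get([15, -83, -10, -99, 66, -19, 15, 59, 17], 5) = -19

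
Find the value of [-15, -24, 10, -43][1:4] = [-24, 10, -43]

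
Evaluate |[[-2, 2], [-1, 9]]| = (-2)*(9) - (2)*(-1)
= -16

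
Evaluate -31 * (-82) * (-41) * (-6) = 625332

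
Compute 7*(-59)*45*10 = -185850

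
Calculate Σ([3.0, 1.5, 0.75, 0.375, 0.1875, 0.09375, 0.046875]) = 5.953125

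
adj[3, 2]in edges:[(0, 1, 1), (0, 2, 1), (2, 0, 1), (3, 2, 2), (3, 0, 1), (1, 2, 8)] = 2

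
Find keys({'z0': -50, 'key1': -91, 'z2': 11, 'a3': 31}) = ['z0', 'key1', 'z2', 'a3']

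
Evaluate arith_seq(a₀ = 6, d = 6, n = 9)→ [6, 12, 18, 24, 30, 36, 42, 48, 54]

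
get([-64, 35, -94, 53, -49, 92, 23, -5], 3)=53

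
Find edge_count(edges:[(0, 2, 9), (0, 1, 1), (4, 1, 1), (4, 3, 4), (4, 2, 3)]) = 5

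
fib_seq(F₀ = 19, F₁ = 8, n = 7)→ F_2 = F_1 + F_0 = 27
F_3 = F_2 + F_1 = 35
F_4 = F_3 + F_2 = 62
...
= [19, 8, 27, 35, 62, 97, 159]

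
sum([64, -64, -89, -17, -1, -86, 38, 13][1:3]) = slice → [-64, -89]
(-64) + (-89)
= -153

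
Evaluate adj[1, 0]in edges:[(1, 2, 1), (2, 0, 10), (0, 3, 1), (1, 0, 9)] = 9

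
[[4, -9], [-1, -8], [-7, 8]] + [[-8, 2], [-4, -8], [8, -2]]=[[-4, -7], [-5, -16], [1, 6]]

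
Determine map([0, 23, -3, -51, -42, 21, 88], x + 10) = [10, 33, 7, -41, -32, 31, 98]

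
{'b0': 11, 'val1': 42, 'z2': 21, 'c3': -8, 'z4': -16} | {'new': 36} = {'b0': 11, 'val1': 42, 'z2': 21, 'c3': -8, 'z4': -16, 'new': 36}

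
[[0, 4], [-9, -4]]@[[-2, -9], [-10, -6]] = [[-40, -24], [58, 105]]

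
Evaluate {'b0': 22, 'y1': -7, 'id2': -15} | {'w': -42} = {'b0': 22, 'y1': -7, 'id2': -15, 'w': -42}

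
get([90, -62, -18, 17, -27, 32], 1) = -62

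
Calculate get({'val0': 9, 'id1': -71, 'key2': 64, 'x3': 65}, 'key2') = 64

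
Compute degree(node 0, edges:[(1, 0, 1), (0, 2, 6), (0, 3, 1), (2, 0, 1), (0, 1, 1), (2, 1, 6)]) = incident: (1,0), (0,2), (0,3), (2,0), (0,1)
= 5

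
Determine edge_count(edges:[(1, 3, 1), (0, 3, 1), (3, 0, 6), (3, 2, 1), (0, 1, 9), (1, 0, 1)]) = 6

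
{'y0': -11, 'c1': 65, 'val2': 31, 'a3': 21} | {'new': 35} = {'y0': -11, 'c1': 65, 'val2': 31, 'a3': 21, 'new': 35}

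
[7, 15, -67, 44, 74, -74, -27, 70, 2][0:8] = [7, 15, -67, 44, 74, -74, -27, 70]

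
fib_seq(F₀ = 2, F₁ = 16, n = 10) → [2, 16, 18, 34, 52, 86, 138, 224, 362, 586]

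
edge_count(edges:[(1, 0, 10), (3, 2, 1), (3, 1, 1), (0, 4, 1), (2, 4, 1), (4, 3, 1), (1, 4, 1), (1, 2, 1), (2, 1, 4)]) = 9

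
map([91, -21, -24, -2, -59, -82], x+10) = 91+10=101, -21+10=-11, -24+10=-14, -2+10=8, -59+10=-49, -82+10=-72
= [101, -11, -14, 8, -49, -72]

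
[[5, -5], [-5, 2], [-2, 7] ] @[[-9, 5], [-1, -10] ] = [[-40, 75], [43, -45], [11, -80]]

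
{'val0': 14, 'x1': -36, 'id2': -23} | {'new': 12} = {'val0': 14, 'x1': -36, 'id2': -23, 'new': 12}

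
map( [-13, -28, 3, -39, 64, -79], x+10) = [-3, -18, 13, -29, 74, -69]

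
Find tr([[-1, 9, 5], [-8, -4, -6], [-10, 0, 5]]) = diagonal: (-1) + (-4) + 5
= 0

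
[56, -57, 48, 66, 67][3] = 66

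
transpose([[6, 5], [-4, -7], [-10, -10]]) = [[6, -4, -10], [5, -7, -10]]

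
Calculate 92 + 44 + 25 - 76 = 85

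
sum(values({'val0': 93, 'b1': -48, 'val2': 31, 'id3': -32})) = 93 + (-48) + 31 + (-32)
= 44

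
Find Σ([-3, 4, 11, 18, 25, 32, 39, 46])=172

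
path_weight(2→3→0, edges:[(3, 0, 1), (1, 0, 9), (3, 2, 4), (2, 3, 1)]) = 2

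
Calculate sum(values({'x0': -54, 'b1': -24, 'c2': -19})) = (-54) + (-24) + (-19)
= -97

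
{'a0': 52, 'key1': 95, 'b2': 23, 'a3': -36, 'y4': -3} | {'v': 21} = {'a0': 52, 'key1': 95, 'b2': 23, 'a3': -36, 'y4': -3, 'v': 21}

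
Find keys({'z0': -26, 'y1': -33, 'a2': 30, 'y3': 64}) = ['z0', 'y1', 'a2', 'y3']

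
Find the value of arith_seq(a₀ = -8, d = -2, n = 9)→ [-8, -10, -12, -14, -16, -18, -20, -22, -24]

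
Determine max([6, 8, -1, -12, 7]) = 8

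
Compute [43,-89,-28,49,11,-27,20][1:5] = [-89, -28, 49, 11]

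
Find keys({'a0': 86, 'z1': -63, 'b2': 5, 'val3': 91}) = ['a0', 'z1', 'b2', 'val3']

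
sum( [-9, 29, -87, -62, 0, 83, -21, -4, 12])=-59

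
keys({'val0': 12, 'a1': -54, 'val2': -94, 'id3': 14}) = ['val0', 'a1', 'val2', 'id3']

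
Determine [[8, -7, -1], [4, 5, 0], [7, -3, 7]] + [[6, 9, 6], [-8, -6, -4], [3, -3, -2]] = [[14, 2, 5], [-4, -1, -4], [10, -6, 5]]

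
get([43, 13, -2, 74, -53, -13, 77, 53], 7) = 53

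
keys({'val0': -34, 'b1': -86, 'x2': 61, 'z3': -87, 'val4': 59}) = ['val0', 'b1', 'x2', 'z3', 'val4']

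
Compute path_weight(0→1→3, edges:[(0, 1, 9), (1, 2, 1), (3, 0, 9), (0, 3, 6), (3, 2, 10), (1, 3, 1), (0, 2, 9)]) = 10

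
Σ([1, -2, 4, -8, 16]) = 11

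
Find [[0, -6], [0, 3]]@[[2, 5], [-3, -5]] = C[0][0] = (0)*(2) + (-6)*(-3) = 18
C[0][1] = (0)*(5) + (-6)*(-5) = 30
C[1][0] = (0)*(2) + (3)*(-3) = -9
C[1][1] = (0)*(5) + (3)*(-5) = -15
= [[18, 30], [-9, -15]]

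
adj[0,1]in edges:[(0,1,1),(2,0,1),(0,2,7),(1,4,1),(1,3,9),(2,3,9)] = 1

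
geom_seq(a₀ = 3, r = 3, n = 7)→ a_0 = 3*3^0 = 3
a_1 = 3*3^1 = 9
a_2 = 3*3^2 = 27
...
= [3, 9, 27, 81, 243, 729, 2187]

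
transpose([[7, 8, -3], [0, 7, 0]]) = [[7, 0], [8, 7], [-3, 0]]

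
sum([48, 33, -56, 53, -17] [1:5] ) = 13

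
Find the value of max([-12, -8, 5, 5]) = 5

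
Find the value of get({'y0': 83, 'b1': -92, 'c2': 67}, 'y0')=83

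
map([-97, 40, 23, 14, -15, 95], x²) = (-97)²=9409, (40)²=1600, (23)²=529, (14)²=196, (-15)²=225, (95)²=9025
= [9409, 1600, 529, 196, 225, 9025]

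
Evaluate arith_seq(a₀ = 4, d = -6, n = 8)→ [4, -2, -8, -14, -20, -26, -32, -38]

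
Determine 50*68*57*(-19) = -3682200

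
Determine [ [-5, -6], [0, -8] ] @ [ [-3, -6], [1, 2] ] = [[9, 18], [-8, -16]]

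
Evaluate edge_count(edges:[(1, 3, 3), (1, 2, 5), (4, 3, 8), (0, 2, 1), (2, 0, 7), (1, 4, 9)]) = 6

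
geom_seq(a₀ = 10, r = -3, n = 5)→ [10, -30, 90, -270, 810]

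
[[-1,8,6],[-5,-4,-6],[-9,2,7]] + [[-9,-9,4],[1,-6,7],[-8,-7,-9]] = [[-10, -1, 10], [-4, -10, 1], [-17, -5, -2]]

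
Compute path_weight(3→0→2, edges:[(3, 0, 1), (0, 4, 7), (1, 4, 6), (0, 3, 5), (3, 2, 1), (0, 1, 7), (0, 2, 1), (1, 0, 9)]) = 2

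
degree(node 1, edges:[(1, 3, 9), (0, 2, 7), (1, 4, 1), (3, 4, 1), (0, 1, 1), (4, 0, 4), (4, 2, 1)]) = 3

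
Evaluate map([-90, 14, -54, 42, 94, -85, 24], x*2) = -90*2=-180, 14*2=28, -54*2=-108, 42*2=84, 94*2=188, -85*2=-170, 24*2=48
= [-180, 28, -108, 84, 188, -170, 48]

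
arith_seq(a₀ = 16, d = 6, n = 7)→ [16, 22, 28, 34, 40, 46, 52]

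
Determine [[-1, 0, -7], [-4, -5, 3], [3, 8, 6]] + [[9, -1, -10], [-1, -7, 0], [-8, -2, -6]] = [[8, -1, -17], [-5, -12, 3], [-5, 6, 0]]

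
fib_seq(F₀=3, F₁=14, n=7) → F_2 = F_1 + F_0 = 17
F_3 = F_2 + F_1 = 31
F_4 = F_3 + F_2 = 48
...
= [3, 14, 17, 31, 48, 79, 127]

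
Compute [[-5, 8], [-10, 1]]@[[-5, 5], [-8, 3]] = C[0][0] = (-5)*(-5) + (8)*(-8) = -39
C[0][1] = (-5)*(5) + (8)*(3) = -1
C[1][0] = (-10)*(-5) + (1)*(-8) = 42
C[1][1] = (-10)*(5) + (1)*(3) = -47
= [[-39, -1], [42, -47]]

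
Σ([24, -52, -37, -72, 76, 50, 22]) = 24 + (-52) + (-37) + (-72) + 76 + 50 + 22
= 11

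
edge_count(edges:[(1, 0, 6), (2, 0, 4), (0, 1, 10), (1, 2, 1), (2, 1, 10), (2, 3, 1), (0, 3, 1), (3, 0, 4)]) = 8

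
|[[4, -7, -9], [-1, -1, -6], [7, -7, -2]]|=(1)*(4)*det([[-1, -6], [-7, -2]]) + (-1)*(-7)*det([[-1, -6], [7, -2]]) + (1)*(-9)*det([[-1, -1], [7, -7]])
= -160 + 308 + -126
= 22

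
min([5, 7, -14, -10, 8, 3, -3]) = -14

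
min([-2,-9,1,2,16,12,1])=-9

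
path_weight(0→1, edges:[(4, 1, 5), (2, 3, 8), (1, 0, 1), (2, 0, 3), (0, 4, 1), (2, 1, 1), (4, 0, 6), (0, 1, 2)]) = 2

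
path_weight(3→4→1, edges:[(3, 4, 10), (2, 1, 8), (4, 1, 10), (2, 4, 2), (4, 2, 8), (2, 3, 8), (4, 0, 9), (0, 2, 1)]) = w(3→4)=10 + w(4→1)=10
= 20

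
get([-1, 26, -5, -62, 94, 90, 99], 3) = -62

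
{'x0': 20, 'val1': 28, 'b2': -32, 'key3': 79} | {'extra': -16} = {'x0': 20, 'val1': 28, 'b2': -32, 'key3': 79, 'extra': -16}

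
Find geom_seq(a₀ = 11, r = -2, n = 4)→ [11, -22, 44, -88]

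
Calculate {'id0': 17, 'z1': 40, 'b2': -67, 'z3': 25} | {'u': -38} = {'id0': 17, 'z1': 40, 'b2': -67, 'z3': 25, 'u': -38}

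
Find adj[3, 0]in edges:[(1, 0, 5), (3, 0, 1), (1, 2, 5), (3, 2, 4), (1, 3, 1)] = 1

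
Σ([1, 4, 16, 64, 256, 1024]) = 1365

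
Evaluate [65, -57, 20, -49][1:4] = [-57, 20, -49]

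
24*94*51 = 115056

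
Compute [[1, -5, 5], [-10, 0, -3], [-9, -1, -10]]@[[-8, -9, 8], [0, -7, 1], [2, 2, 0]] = [[2, 36, 3], [74, 84, -80], [52, 68, -73]]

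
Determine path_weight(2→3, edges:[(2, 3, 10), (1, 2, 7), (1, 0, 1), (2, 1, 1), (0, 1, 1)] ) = 10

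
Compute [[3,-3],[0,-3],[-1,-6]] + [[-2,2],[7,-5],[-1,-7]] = [[1, -1], [7, -8], [-2, -13]]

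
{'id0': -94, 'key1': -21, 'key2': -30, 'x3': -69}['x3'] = -69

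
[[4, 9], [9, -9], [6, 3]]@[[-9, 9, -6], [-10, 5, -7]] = C[0][0] = (4)*(-9) + (9)*(-10) = -126
C[0][1] = (4)*(9) + (9)*(5) = 81
C[0][2] = (4)*(-6) + (9)*(-7) = -87
C[1][0] = (9)*(-9) + (-9)*(-10) = 9
C[1][1] = (9)*(9) + (-9)*(5) = 36
C[1][2] = (9)*(-6) + (-9)*(-7) = 9
... (3 more cells)
= [[-126, 81, -87], [9, 36, 9], [-84, 69, -57]]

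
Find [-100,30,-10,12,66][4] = 66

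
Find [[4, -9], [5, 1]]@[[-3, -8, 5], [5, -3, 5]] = C[0][0] = (4)*(-3) + (-9)*(5) = -57
C[0][1] = (4)*(-8) + (-9)*(-3) = -5
C[0][2] = (4)*(5) + (-9)*(5) = -25
C[1][0] = (5)*(-3) + (1)*(5) = -10
C[1][1] = (5)*(-8) + (1)*(-3) = -43
C[1][2] = (5)*(5) + (1)*(5) = 30
= [[-57, -5, -25], [-10, -43, 30]]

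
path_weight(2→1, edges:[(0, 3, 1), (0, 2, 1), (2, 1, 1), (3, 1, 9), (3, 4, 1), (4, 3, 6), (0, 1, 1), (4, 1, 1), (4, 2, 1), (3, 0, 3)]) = w(2→1)=1
= 1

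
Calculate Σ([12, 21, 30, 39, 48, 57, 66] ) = 273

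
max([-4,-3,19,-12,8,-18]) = 19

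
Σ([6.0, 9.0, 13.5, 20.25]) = 48.75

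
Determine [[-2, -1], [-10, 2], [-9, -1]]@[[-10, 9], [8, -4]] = C[0][0] = (-2)*(-10) + (-1)*(8) = 12
C[0][1] = (-2)*(9) + (-1)*(-4) = -14
C[1][0] = (-10)*(-10) + (2)*(8) = 116
C[1][1] = (-10)*(9) + (2)*(-4) = -98
C[2][0] = (-9)*(-10) + (-1)*(8) = 82
C[2][1] = (-9)*(9) + (-1)*(-4) = -77
= [[12, -14], [116, -98], [82, -77]]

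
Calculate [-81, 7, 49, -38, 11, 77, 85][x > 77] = [85]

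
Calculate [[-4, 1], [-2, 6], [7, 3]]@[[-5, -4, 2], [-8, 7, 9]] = [[12, 23, 1], [-38, 50, 50], [-59, -7, 41]]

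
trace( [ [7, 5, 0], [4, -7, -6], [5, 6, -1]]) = diagonal: 7 + (-7) + (-1)
= -1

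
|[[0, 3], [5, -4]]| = -15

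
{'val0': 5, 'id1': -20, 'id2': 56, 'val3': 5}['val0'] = 5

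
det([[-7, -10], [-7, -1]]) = -63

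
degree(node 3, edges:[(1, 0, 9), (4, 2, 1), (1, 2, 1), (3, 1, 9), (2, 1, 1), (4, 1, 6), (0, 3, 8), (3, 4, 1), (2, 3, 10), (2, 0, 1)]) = incident: (3,1), (0,3), (3,4), (2,3)
= 4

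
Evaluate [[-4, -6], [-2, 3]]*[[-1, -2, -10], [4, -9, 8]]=[[-20, 62, -8], [14, -23, 44]]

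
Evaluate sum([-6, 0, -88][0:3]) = slice → [-6, 0, -88]
(-6) + 0 + (-88)
= -94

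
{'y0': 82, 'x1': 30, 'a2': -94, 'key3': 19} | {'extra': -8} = {'y0': 82, 'x1': 30, 'a2': -94, 'key3': 19, 'extra': -8}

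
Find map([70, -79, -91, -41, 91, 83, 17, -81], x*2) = [140, -158, -182, -82, 182, 166, 34, -162]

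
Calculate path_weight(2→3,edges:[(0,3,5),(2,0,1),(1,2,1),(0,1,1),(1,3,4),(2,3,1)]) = w(2→3)=1
= 1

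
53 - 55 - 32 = -34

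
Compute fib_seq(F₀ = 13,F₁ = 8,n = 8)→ F_2 = F_1 + F_0 = 21
F_3 = F_2 + F_1 = 29
F_4 = F_3 + F_2 = 50
...
= [13, 8, 21, 29, 50, 79, 129, 208]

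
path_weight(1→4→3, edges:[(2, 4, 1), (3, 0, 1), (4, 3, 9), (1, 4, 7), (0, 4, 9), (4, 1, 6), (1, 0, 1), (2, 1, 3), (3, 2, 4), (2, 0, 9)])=16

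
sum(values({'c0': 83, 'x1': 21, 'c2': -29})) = 75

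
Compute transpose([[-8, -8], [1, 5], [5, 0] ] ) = [[-8, 1, 5], [-8, 5, 0]]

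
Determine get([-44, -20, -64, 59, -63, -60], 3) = 59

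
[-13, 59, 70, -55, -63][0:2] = [-13, 59]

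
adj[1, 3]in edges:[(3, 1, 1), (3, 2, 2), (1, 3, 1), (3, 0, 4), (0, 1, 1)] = 1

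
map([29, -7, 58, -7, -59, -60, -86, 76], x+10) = 29+10=39, -7+10=3, 58+10=68, -7+10=3, -59+10=-49, -60+10=-50, -86+10=-76, 76+10=86
= [39, 3, 68, 3, -49, -50, -76, 86]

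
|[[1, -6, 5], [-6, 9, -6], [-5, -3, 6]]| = (1)*(1)*det([[9, -6], [-3, 6]]) + (-1)*(-6)*det([[-6, -6], [-5, 6]]) + (1)*(5)*det([[-6, 9], [-5, -3]])
= 36 + -396 + 315
= -45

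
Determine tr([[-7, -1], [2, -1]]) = -8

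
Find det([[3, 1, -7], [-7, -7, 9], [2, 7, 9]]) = (1)*(3)*det([[-7, 9], [7, 9]]) + (-1)*(1)*det([[-7, 9], [2, 9]]) + (1)*(-7)*det([[-7, -7], [2, 7]])
= -378 + 81 + 245
= -52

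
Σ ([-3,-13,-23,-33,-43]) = (-3) + (-13) + (-23) + (-33) + (-43)
= -115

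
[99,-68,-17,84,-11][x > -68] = keep x where x > -68: 99✓, -68✗, -17✓, 84✓, -11✓
= [99, -17, 84, -11]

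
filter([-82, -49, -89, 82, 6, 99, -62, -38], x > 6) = [82, 99]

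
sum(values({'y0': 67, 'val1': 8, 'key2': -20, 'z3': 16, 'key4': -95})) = 67 + 8 + (-20) + 16 + (-95)
= -24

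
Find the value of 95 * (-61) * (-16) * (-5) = -463600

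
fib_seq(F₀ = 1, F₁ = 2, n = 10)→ F_2 = F_1 + F_0 = 3
F_3 = F_2 + F_1 = 5
F_4 = F_3 + F_2 = 8
...
= [1, 2, 3, 5, 8, 13, 21, 34, 55, 89]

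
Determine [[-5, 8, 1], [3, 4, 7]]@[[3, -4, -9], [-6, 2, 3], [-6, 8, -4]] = [[-69, 44, 65], [-57, 52, -43]]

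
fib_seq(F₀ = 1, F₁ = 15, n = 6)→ [1, 15, 16, 31, 47, 78]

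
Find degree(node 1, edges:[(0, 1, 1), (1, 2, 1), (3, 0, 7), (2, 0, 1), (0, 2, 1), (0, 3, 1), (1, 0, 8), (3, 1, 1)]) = incident: (0,1), (1,2), (1,0), (3,1)
= 4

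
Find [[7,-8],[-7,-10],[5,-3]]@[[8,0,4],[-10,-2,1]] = [[136, 16, 20], [44, 20, -38], [70, 6, 17]]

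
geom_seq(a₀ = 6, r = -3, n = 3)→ a_0 = 6*(-3)^0 = 6
a_1 = 6*(-3)^1 = -18
a_2 = 6*(-3)^2 = 54
= [6, -18, 54]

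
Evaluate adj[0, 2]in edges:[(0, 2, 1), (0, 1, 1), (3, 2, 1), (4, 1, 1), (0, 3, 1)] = 1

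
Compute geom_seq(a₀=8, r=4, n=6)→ a_0 = 8*4^0 = 8
a_1 = 8*4^1 = 32
a_2 = 8*4^2 = 128
...
= [8, 32, 128, 512, 2048, 8192]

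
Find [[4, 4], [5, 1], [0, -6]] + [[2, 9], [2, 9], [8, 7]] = [[6, 13], [7, 10], [8, 1]]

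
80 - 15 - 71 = -6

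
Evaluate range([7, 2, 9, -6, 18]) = 24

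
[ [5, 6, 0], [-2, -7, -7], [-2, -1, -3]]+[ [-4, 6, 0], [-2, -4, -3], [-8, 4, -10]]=[[1, 12, 0], [-4, -11, -10], [-10, 3, -13]]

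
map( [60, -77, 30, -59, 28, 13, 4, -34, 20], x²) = [3600, 5929, 900, 3481, 784, 169, 16, 1156, 400]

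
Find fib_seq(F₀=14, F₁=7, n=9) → F_2 = F_1 + F_0 = 21
F_3 = F_2 + F_1 = 28
F_4 = F_3 + F_2 = 49
...
= [14, 7, 21, 28, 49, 77, 126, 203, 329]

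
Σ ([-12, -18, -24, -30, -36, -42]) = -162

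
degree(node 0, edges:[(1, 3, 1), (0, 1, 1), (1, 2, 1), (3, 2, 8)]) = incident: (0,1)
= 1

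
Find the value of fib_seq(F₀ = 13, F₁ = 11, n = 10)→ F_2 = F_1 + F_0 = 24
F_3 = F_2 + F_1 = 35
F_4 = F_3 + F_2 = 59
...
= [13, 11, 24, 35, 59, 94, 153, 247, 400, 647]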